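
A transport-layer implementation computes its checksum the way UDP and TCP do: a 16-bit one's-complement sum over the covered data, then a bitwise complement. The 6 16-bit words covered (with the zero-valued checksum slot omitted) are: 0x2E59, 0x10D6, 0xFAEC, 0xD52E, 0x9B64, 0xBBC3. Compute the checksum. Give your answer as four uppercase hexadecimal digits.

One's-complement addition (fold any carry out of bit 15 back into bit 0):
  0x2E59 + 0x10D6 = 0x03F2F
  0x3F2F + 0xFAEC = 0x13A1B → wrap carry → 0x3A1C
  0x3A1C + 0xD52E = 0x10F4A → wrap carry → 0x0F4B
  0x0F4B + 0x9B64 = 0x0AAAF
  0xAAAF + 0xBBC3 = 0x16672 → wrap carry → 0x6673
One's-complement sum = 0x6673.
Checksum = ~0x6673 & 0xFFFF = 0x998C.

998C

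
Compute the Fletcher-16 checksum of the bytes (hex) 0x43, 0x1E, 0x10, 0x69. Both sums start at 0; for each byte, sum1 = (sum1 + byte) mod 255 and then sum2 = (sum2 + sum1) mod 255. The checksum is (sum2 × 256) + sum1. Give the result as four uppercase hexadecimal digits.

F0DA

Running sums (mod 255):
  after byte 0 (0x43): sum1=67, sum2=67
  after byte 1 (0x1E): sum1=97, sum2=164
  after byte 2 (0x10): sum1=113, sum2=22
  after byte 3 (0x69): sum1=218, sum2=240
Checksum = sum2·256 + sum1 = 240·256 + 218 = 61658 = 0xF0DA.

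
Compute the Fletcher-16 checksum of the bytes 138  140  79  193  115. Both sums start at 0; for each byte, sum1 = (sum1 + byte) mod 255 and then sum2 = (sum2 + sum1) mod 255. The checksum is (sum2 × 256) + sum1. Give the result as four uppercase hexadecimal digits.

CB9B

Running sums (mod 255):
  after byte 0 (138): sum1=138, sum2=138
  after byte 1 (140): sum1=23, sum2=161
  after byte 2 (79): sum1=102, sum2=8
  after byte 3 (193): sum1=40, sum2=48
  after byte 4 (115): sum1=155, sum2=203
Checksum = sum2·256 + sum1 = 203·256 + 155 = 52123 = 0xCB9B.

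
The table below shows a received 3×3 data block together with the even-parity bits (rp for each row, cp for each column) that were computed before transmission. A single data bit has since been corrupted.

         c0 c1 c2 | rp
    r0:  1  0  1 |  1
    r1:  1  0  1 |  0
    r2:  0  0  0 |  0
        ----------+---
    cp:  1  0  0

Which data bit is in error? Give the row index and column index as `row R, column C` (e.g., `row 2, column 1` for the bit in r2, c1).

Recompute each row's even parity and compare to rp:
  r0: data parity 0, sent rp 1 → mismatch
  r1: data parity 0, sent rp 0 → ok
  r2: data parity 0, sent rp 0 → ok
Recompute each column's even parity and compare to cp:
  c0: data parity 0, sent cp 1 → mismatch
  c1: data parity 0, sent cp 0 → ok
  c2: data parity 0, sent cp 0 → ok
Exactly one row (r0) and one column (c0) fail → the flipped bit is at their intersection.

row 0, column 0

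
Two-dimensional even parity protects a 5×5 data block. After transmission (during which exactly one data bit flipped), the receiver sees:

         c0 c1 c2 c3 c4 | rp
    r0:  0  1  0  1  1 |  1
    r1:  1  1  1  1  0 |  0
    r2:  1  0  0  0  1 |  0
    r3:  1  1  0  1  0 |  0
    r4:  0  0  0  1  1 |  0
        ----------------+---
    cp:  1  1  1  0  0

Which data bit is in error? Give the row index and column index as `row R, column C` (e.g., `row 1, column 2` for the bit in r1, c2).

row 3, column 4

Recompute each row's even parity and compare to rp:
  r0: data parity 1, sent rp 1 → ok
  r1: data parity 0, sent rp 0 → ok
  r2: data parity 0, sent rp 0 → ok
  r3: data parity 1, sent rp 0 → mismatch
  r4: data parity 0, sent rp 0 → ok
Recompute each column's even parity and compare to cp:
  c0: data parity 1, sent cp 1 → ok
  c1: data parity 1, sent cp 1 → ok
  c2: data parity 1, sent cp 1 → ok
  c3: data parity 0, sent cp 0 → ok
  c4: data parity 1, sent cp 0 → mismatch
Exactly one row (r3) and one column (c4) fail → the flipped bit is at their intersection.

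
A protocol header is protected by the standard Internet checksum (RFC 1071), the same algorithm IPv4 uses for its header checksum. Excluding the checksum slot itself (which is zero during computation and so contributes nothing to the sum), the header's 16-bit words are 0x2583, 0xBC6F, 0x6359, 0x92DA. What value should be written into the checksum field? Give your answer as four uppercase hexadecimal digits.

One's-complement addition (fold any carry out of bit 15 back into bit 0):
  0x2583 + 0xBC6F = 0x0E1F2
  0xE1F2 + 0x6359 = 0x1454B → wrap carry → 0x454C
  0x454C + 0x92DA = 0x0D826
One's-complement sum = 0xD826.
Checksum = ~0xD826 & 0xFFFF = 0x27D9.

27D9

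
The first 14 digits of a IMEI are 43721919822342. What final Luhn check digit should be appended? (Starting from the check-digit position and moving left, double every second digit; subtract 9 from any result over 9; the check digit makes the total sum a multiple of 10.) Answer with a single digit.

1

Partial digits right→left: 2 4 3 2 2 8 9 1 9 1 2 7 3 4
Double every second digit counting from the check-digit position (so the 1st, 3rd, 5th, ... of the partial from the right).
  doubled (with −9 where >9): 4 6 4 9 9 4 6 → sum 42
  kept as-is: 4 2 8 1 1 7 4 → sum 27
Total = 42 + 27 = 69.
Check digit = (10 − (69 mod 10)) mod 10 = 1.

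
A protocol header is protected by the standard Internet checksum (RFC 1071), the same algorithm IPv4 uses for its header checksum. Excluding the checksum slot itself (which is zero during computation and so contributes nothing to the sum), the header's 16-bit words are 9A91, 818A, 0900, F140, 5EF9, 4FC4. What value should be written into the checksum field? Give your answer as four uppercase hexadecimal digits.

3AE5

One's-complement addition (fold any carry out of bit 15 back into bit 0):
  0x9A91 + 0x818A = 0x11C1B → wrap carry → 0x1C1C
  0x1C1C + 0x0900 = 0x0251C
  0x251C + 0xF140 = 0x1165C → wrap carry → 0x165D
  0x165D + 0x5EF9 = 0x07556
  0x7556 + 0x4FC4 = 0x0C51A
One's-complement sum = 0xC51A.
Checksum = ~0xC51A & 0xFFFF = 0x3AE5.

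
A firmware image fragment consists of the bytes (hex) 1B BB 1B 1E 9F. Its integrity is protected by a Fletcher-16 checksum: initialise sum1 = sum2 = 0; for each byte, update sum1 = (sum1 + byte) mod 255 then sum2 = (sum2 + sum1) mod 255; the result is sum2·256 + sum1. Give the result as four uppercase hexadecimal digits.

Running sums (mod 255):
  after byte 0 (1B): sum1=27, sum2=27
  after byte 1 (BB): sum1=214, sum2=241
  after byte 2 (1B): sum1=241, sum2=227
  after byte 3 (1E): sum1=16, sum2=243
  after byte 4 (9F): sum1=175, sum2=163
Checksum = sum2·256 + sum1 = 163·256 + 175 = 41903 = 0xA3AF.

A3AF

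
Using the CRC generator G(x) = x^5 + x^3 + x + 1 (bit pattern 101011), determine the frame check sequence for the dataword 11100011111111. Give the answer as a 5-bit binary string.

00010

Append 5 zeros: 1110001111111100000. Divide by 101011 (XOR where the leading bit is 1):
  pos 0: 111000 XOR 101011 = 010011
  pos 1: 100111 XOR 101011 = 001100
  pos 3: 110011 XOR 101011 = 011000
  pos 4: 110001 XOR 101011 = 011010
  pos 5: 110101 XOR 101011 = 011110
  pos 6: 111101 XOR 101011 = 010110
  pos 7: 101101 XOR 101011 = 000110
  pos 10: 110100 XOR 101011 = 011111
  pos 11: 111110 XOR 101011 = 010101
  pos 12: 101010 XOR 101011 = 000001
Remainder (last 5 bits) = 00010. This is the CRC / FCS.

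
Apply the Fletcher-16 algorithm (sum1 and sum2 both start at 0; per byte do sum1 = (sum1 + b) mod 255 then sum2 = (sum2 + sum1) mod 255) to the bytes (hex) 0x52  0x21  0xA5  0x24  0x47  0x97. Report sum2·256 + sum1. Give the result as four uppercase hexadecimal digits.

Running sums (mod 255):
  after byte 0 (0x52): sum1=82, sum2=82
  after byte 1 (0x21): sum1=115, sum2=197
  after byte 2 (0xA5): sum1=25, sum2=222
  after byte 3 (0x24): sum1=61, sum2=28
  after byte 4 (0x47): sum1=132, sum2=160
  after byte 5 (0x97): sum1=28, sum2=188
Checksum = sum2·256 + sum1 = 188·256 + 28 = 48156 = 0xBC1C.

BC1C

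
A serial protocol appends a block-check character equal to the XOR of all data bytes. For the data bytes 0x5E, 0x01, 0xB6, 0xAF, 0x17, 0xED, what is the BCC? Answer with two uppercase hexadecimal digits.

BC

XOR the bytes together:
  start with 0x5E
  0x5E ⊕ 0x01 = 0x5F
  0x5F ⊕ 0xB6 = 0xE9
  0xE9 ⊕ 0xAF = 0x46
  0x46 ⊕ 0x17 = 0x51
  0x51 ⊕ 0xED = 0xBC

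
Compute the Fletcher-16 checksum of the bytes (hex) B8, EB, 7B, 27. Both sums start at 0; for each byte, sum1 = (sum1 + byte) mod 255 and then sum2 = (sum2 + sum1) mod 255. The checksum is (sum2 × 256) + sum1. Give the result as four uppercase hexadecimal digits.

Running sums (mod 255):
  after byte 0 (B8): sum1=184, sum2=184
  after byte 1 (EB): sum1=164, sum2=93
  after byte 2 (7B): sum1=32, sum2=125
  after byte 3 (27): sum1=71, sum2=196
Checksum = sum2·256 + sum1 = 196·256 + 71 = 50247 = 0xC447.

C447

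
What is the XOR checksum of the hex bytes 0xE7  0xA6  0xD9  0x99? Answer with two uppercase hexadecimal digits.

XOR the bytes together:
  start with 0xE7
  0xE7 ⊕ 0xA6 = 0x41
  0x41 ⊕ 0xD9 = 0x98
  0x98 ⊕ 0x99 = 0x01

01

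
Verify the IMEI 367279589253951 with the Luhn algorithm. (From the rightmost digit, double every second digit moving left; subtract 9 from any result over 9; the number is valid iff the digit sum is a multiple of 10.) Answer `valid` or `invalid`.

From the right, keep odd positions and double even positions (subtract 9 from any doubled value over 9):
  doubled (positions 2,4,...): 1 6 4 7 9 4 3 → sum 34
  kept (positions 1,3,...): 1 9 5 9 5 7 7 3 → sum 46
Total = 80.
80 mod 10 = 0, so the number is valid.

valid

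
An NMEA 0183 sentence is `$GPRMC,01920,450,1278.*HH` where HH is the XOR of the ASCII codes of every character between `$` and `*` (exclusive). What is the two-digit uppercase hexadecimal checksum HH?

XOR the ASCII codes of the payload characters:
  'G' = 0x47 → acc = 0x47
  'P' = 0x50 → acc = 0x17
  'R' = 0x52 → acc = 0x45
  'M' = 0x4D → acc = 0x08
  'C' = 0x43 → acc = 0x4B
  ',' = 0x2C → acc = 0x67
  '0' = 0x30 → acc = 0x57
  '1' = 0x31 → acc = 0x66
  '9' = 0x39 → acc = 0x5F
  '2' = 0x32 → acc = 0x6D
  '0' = 0x30 → acc = 0x5D
  ',' = 0x2C → acc = 0x71
  '4' = 0x34 → acc = 0x45
  '5' = 0x35 → acc = 0x70
  '0' = 0x30 → acc = 0x40
  ',' = 0x2C → acc = 0x6C
  '1' = 0x31 → acc = 0x5D
  '2' = 0x32 → acc = 0x6F
  '7' = 0x37 → acc = 0x58
  '8' = 0x38 → acc = 0x60
  '.' = 0x2E → acc = 0x4E
Checksum = 0x4E.

4E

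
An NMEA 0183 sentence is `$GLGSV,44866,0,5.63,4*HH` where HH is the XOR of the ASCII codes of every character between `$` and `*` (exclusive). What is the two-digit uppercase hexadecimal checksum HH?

XOR the ASCII codes of the payload characters:
  'G' = 0x47 → acc = 0x47
  'L' = 0x4C → acc = 0x0B
  'G' = 0x47 → acc = 0x4C
  'S' = 0x53 → acc = 0x1F
  'V' = 0x56 → acc = 0x49
  ',' = 0x2C → acc = 0x65
  '4' = 0x34 → acc = 0x51
  '4' = 0x34 → acc = 0x65
  '8' = 0x38 → acc = 0x5D
  '6' = 0x36 → acc = 0x6B
  '6' = 0x36 → acc = 0x5D
  ',' = 0x2C → acc = 0x71
  '0' = 0x30 → acc = 0x41
  ',' = 0x2C → acc = 0x6D
  '5' = 0x35 → acc = 0x58
  '.' = 0x2E → acc = 0x76
  '6' = 0x36 → acc = 0x40
  '3' = 0x33 → acc = 0x73
  ',' = 0x2C → acc = 0x5F
  '4' = 0x34 → acc = 0x6B
Checksum = 0x6B.

6B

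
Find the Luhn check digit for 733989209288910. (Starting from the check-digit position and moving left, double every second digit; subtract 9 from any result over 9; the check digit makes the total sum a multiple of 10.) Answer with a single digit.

1

Partial digits right→left: 0 1 9 8 8 2 9 0 2 9 8 9 3 3 7
Double every second digit counting from the check-digit position (so the 1st, 3rd, 5th, ... of the partial from the right).
  doubled (with −9 where >9): 0 9 7 9 4 7 6 5 → sum 47
  kept as-is: 1 8 2 0 9 9 3 → sum 32
Total = 47 + 32 = 79.
Check digit = (10 − (79 mod 10)) mod 10 = 1.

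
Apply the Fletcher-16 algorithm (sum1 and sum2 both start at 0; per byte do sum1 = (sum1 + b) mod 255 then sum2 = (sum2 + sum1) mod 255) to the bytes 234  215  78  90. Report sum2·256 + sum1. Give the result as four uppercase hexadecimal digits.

2A6B

Running sums (mod 255):
  after byte 0 (234): sum1=234, sum2=234
  after byte 1 (215): sum1=194, sum2=173
  after byte 2 (78): sum1=17, sum2=190
  after byte 3 (90): sum1=107, sum2=42
Checksum = sum2·256 + sum1 = 42·256 + 107 = 10859 = 0x2A6B.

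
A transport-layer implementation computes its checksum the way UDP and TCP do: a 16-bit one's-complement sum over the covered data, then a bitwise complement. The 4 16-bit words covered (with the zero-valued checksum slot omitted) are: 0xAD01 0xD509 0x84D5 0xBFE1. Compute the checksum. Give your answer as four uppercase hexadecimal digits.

One's-complement addition (fold any carry out of bit 15 back into bit 0):
  0xAD01 + 0xD509 = 0x1820A → wrap carry → 0x820B
  0x820B + 0x84D5 = 0x106E0 → wrap carry → 0x06E1
  0x06E1 + 0xBFE1 = 0x0C6C2
One's-complement sum = 0xC6C2.
Checksum = ~0xC6C2 & 0xFFFF = 0x393D.

393D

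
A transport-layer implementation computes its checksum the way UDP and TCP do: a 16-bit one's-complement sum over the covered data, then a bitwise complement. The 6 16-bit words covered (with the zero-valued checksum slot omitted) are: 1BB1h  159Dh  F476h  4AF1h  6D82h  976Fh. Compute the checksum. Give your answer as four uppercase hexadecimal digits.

One's-complement addition (fold any carry out of bit 15 back into bit 0):
  0x1BB1 + 0x159D = 0x0314E
  0x314E + 0xF476 = 0x125C4 → wrap carry → 0x25C5
  0x25C5 + 0x4AF1 = 0x070B6
  0x70B6 + 0x6D82 = 0x0DE38
  0xDE38 + 0x976F = 0x175A7 → wrap carry → 0x75A8
One's-complement sum = 0x75A8.
Checksum = ~0x75A8 & 0xFFFF = 0x8A57.

8A57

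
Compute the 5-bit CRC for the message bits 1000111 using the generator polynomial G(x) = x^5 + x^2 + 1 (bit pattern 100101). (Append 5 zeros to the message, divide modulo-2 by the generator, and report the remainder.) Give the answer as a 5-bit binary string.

11100

Append 5 zeros: 100011100000. Divide by 100101 (XOR where the leading bit is 1):
  pos 0: 100011 XOR 100101 = 000110
  pos 3: 110100 XOR 100101 = 010001
  pos 4: 100010 XOR 100101 = 000111
Remainder (last 5 bits) = 11100. This is the CRC / FCS.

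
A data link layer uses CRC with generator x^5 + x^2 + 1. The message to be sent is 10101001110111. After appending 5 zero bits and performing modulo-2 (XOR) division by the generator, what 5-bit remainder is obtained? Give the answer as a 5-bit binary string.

10010

Append 5 zeros: 1010100111011100000. Divide by 100101 (XOR where the leading bit is 1):
  pos 0: 101010 XOR 100101 = 001111
  pos 2: 111101 XOR 100101 = 011000
  pos 3: 110001 XOR 100101 = 010100
  pos 4: 101001 XOR 100101 = 001100
  pos 6: 110001 XOR 100101 = 010100
  pos 7: 101001 XOR 100101 = 001100
  pos 9: 110010 XOR 100101 = 010111
  pos 10: 101110 XOR 100101 = 001011
  pos 12: 101100 XOR 100101 = 001001
Remainder (last 5 bits) = 10010. This is the CRC / FCS.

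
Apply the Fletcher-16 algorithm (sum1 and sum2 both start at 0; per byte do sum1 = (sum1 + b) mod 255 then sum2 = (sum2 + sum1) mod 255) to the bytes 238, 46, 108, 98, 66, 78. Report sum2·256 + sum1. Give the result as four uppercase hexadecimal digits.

2C7C

Running sums (mod 255):
  after byte 0 (238): sum1=238, sum2=238
  after byte 1 (46): sum1=29, sum2=12
  after byte 2 (108): sum1=137, sum2=149
  after byte 3 (98): sum1=235, sum2=129
  after byte 4 (66): sum1=46, sum2=175
  after byte 5 (78): sum1=124, sum2=44
Checksum = sum2·256 + sum1 = 44·256 + 124 = 11388 = 0x2C7C.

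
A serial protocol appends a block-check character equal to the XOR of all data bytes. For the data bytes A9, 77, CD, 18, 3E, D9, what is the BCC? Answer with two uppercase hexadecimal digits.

XOR the bytes together:
  start with 0xA9
  0xA9 ⊕ 0x77 = 0xDE
  0xDE ⊕ 0xCD = 0x13
  0x13 ⊕ 0x18 = 0x0B
  0x0B ⊕ 0x3E = 0x35
  0x35 ⊕ 0xD9 = 0xEC

EC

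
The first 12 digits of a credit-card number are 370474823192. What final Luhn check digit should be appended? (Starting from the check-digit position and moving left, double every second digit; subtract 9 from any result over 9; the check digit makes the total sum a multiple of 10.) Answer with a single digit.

9

Partial digits right→left: 2 9 1 3 2 8 4 7 4 0 7 3
Double every second digit counting from the check-digit position (so the 1st, 3rd, 5th, ... of the partial from the right).
  doubled (with −9 where >9): 4 2 4 8 8 5 → sum 31
  kept as-is: 9 3 8 7 0 3 → sum 30
Total = 31 + 30 = 61.
Check digit = (10 − (61 mod 10)) mod 10 = 9.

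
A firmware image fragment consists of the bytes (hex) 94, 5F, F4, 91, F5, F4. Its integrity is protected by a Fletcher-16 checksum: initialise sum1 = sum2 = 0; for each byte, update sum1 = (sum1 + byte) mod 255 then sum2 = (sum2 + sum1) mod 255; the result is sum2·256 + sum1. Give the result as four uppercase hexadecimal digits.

Running sums (mod 255):
  after byte 0 (94): sum1=148, sum2=148
  after byte 1 (5F): sum1=243, sum2=136
  after byte 2 (F4): sum1=232, sum2=113
  after byte 3 (91): sum1=122, sum2=235
  after byte 4 (F5): sum1=112, sum2=92
  after byte 5 (F4): sum1=101, sum2=193
Checksum = sum2·256 + sum1 = 193·256 + 101 = 49509 = 0xC165.

C165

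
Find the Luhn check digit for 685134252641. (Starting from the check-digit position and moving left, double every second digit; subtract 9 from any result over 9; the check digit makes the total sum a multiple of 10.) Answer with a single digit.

Partial digits right→left: 1 4 6 2 5 2 4 3 1 5 8 6
Double every second digit counting from the check-digit position (so the 1st, 3rd, 5th, ... of the partial from the right).
  doubled (with −9 where >9): 2 3 1 8 2 7 → sum 23
  kept as-is: 4 2 2 3 5 6 → sum 22
Total = 23 + 22 = 45.
Check digit = (10 − (45 mod 10)) mod 10 = 5.

5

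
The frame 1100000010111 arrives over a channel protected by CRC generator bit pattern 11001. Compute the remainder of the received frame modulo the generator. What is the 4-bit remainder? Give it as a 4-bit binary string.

0000

Modulo-2 division of 1100000010111 by 11001:
  pos 0: 11000 XOR 11001 = 00001
  pos 4: 10001 XOR 11001 = 01000
  pos 5: 10000 XOR 11001 = 01001
  pos 6: 10011 XOR 11001 = 01010
  pos 7: 10101 XOR 11001 = 01100
  pos 8: 11001 XOR 11001 = 00000
Remainder = 0000 (zero — the frame passes the CRC check).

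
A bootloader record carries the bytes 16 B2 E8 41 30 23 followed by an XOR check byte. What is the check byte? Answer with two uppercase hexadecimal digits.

XOR the bytes together:
  start with 0x16
  0x16 ⊕ 0xB2 = 0xA4
  0xA4 ⊕ 0xE8 = 0x4C
  0x4C ⊕ 0x41 = 0x0D
  0x0D ⊕ 0x30 = 0x3D
  0x3D ⊕ 0x23 = 0x1E

1E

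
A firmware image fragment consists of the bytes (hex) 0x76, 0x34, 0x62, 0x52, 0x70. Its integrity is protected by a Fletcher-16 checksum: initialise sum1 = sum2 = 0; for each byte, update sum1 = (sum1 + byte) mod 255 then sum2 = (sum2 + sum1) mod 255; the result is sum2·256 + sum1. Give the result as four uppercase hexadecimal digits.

Running sums (mod 255):
  after byte 0 (0x76): sum1=118, sum2=118
  after byte 1 (0x34): sum1=170, sum2=33
  after byte 2 (0x62): sum1=13, sum2=46
  after byte 3 (0x52): sum1=95, sum2=141
  after byte 4 (0x70): sum1=207, sum2=93
Checksum = sum2·256 + sum1 = 93·256 + 207 = 24015 = 0x5DCF.

5DCF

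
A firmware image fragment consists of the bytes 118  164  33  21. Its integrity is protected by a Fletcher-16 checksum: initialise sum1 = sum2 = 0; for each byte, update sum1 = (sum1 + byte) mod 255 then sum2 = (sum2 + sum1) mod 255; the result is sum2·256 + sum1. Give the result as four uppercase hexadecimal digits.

Running sums (mod 255):
  after byte 0 (118): sum1=118, sum2=118
  after byte 1 (164): sum1=27, sum2=145
  after byte 2 (33): sum1=60, sum2=205
  after byte 3 (21): sum1=81, sum2=31
Checksum = sum2·256 + sum1 = 31·256 + 81 = 8017 = 0x1F51.

1F51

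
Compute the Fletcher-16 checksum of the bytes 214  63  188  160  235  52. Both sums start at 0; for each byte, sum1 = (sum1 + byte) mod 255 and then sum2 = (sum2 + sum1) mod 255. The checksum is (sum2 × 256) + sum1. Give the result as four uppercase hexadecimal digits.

2693

Running sums (mod 255):
  after byte 0 (214): sum1=214, sum2=214
  after byte 1 (63): sum1=22, sum2=236
  after byte 2 (188): sum1=210, sum2=191
  after byte 3 (160): sum1=115, sum2=51
  after byte 4 (235): sum1=95, sum2=146
  after byte 5 (52): sum1=147, sum2=38
Checksum = sum2·256 + sum1 = 38·256 + 147 = 9875 = 0x2693.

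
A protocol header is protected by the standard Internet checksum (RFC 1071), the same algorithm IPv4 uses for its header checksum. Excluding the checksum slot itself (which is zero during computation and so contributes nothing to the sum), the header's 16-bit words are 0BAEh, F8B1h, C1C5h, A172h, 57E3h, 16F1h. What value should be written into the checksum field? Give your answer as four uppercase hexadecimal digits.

2993

One's-complement addition (fold any carry out of bit 15 back into bit 0):
  0x0BAE + 0xF8B1 = 0x1045F → wrap carry → 0x0460
  0x0460 + 0xC1C5 = 0x0C625
  0xC625 + 0xA172 = 0x16797 → wrap carry → 0x6798
  0x6798 + 0x57E3 = 0x0BF7B
  0xBF7B + 0x16F1 = 0x0D66C
One's-complement sum = 0xD66C.
Checksum = ~0xD66C & 0xFFFF = 0x2993.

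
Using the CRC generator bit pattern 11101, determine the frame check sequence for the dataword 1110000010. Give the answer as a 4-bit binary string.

0011

Append 4 zeros: 11100000100000. Divide by 11101 (XOR where the leading bit is 1):
  pos 0: 11100 XOR 11101 = 00001
  pos 4: 10001 XOR 11101 = 01100
  pos 5: 11000 XOR 11101 = 00101
  pos 7: 10100 XOR 11101 = 01001
  pos 8: 10010 XOR 11101 = 01111
  pos 9: 11110 XOR 11101 = 00011
Remainder (last 4 bits) = 0011. This is the CRC / FCS.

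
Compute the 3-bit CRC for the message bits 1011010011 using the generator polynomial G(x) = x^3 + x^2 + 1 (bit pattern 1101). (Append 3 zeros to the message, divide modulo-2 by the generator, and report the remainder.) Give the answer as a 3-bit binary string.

001

Append 3 zeros: 1011010011000. Divide by 1101 (XOR where the leading bit is 1):
  pos 0: 1011 XOR 1101 = 0110
  pos 1: 1100 XOR 1101 = 0001
  pos 4: 1100 XOR 1101 = 0001
  pos 7: 1110 XOR 1101 = 0011
  pos 9: 1100 XOR 1101 = 0001
Remainder (last 3 bits) = 001. This is the CRC / FCS.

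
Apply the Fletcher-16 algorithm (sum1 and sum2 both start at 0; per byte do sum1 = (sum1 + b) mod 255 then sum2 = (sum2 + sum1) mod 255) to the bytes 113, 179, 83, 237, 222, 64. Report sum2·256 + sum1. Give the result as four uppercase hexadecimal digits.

4085

Running sums (mod 255):
  after byte 0 (113): sum1=113, sum2=113
  after byte 1 (179): sum1=37, sum2=150
  after byte 2 (83): sum1=120, sum2=15
  after byte 3 (237): sum1=102, sum2=117
  after byte 4 (222): sum1=69, sum2=186
  after byte 5 (64): sum1=133, sum2=64
Checksum = sum2·256 + sum1 = 64·256 + 133 = 16517 = 0x4085.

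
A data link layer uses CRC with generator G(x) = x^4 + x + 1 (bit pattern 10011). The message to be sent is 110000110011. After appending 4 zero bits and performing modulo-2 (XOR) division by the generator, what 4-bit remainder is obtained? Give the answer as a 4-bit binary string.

0010

Append 4 zeros: 1100001100110000. Divide by 10011 (XOR where the leading bit is 1):
  pos 0: 11000 XOR 10011 = 01011
  pos 1: 10110 XOR 10011 = 00101
  pos 3: 10111 XOR 10011 = 00100
  pos 5: 10000 XOR 10011 = 00011
  pos 8: 11110 XOR 10011 = 01101
  pos 9: 11010 XOR 10011 = 01001
  pos 10: 10010 XOR 10011 = 00001
Remainder (last 4 bits) = 0010. This is the CRC / FCS.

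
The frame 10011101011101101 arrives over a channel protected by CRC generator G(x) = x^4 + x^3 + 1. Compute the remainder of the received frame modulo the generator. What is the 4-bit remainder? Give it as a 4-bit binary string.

0001

Modulo-2 division of 10011101011101101 by 11001:
  pos 0: 10011 XOR 11001 = 01010
  pos 1: 10101 XOR 11001 = 01100
  pos 2: 11000 XOR 11001 = 00001
  pos 6: 11011 XOR 11001 = 00010
  pos 9: 10101 XOR 11001 = 01100
  pos 10: 11001 XOR 11001 = 00000
Remainder = 0001 (nonzero — an error is detected).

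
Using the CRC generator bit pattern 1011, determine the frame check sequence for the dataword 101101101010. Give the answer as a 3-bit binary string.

Append 3 zeros: 101101101010000. Divide by 1011 (XOR where the leading bit is 1):
  pos 0: 1011 XOR 1011 = 0000
  pos 5: 1101 XOR 1011 = 0110
  pos 6: 1100 XOR 1011 = 0111
  pos 7: 1111 XOR 1011 = 0100
  pos 8: 1000 XOR 1011 = 0011
  pos 10: 1100 XOR 1011 = 0111
  pos 11: 1110 XOR 1011 = 0101
Remainder (last 3 bits) = 101. This is the CRC / FCS.

101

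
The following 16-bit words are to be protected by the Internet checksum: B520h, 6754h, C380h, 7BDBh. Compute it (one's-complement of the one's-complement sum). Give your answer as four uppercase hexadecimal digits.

A42E

One's-complement addition (fold any carry out of bit 15 back into bit 0):
  0xB520 + 0x6754 = 0x11C74 → wrap carry → 0x1C75
  0x1C75 + 0xC380 = 0x0DFF5
  0xDFF5 + 0x7BDB = 0x15BD0 → wrap carry → 0x5BD1
One's-complement sum = 0x5BD1.
Checksum = ~0x5BD1 & 0xFFFF = 0xA42E.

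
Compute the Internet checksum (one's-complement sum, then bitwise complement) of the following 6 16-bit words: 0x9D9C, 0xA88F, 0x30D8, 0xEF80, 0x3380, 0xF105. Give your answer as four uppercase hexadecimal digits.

74F4

One's-complement addition (fold any carry out of bit 15 back into bit 0):
  0x9D9C + 0xA88F = 0x1462B → wrap carry → 0x462C
  0x462C + 0x30D8 = 0x07704
  0x7704 + 0xEF80 = 0x16684 → wrap carry → 0x6685
  0x6685 + 0x3380 = 0x09A05
  0x9A05 + 0xF105 = 0x18B0A → wrap carry → 0x8B0B
One's-complement sum = 0x8B0B.
Checksum = ~0x8B0B & 0xFFFF = 0x74F4.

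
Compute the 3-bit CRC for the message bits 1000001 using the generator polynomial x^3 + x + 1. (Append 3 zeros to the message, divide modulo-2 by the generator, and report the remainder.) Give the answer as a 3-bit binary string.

111

Append 3 zeros: 1000001000. Divide by 1011 (XOR where the leading bit is 1):
  pos 0: 1000 XOR 1011 = 0011
  pos 2: 1100 XOR 1011 = 0111
  pos 3: 1111 XOR 1011 = 0100
  pos 4: 1000 XOR 1011 = 0011
  pos 6: 1100 XOR 1011 = 0111
Remainder (last 3 bits) = 111. This is the CRC / FCS.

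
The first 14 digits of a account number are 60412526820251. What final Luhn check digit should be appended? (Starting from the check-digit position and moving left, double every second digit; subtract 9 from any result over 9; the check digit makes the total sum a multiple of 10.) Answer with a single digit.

Partial digits right→left: 1 5 2 0 2 8 6 2 5 2 1 4 0 6
Double every second digit counting from the check-digit position (so the 1st, 3rd, 5th, ... of the partial from the right).
  doubled (with −9 where >9): 2 4 4 3 1 2 0 → sum 16
  kept as-is: 5 0 8 2 2 4 6 → sum 27
Total = 16 + 27 = 43.
Check digit = (10 − (43 mod 10)) mod 10 = 7.

7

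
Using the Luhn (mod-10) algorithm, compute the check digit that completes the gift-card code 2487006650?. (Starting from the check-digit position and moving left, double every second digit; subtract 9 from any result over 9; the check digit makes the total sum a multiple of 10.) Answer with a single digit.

Partial digits right→left: 0 5 6 6 0 0 7 8 4 2
Double every second digit counting from the check-digit position (so the 1st, 3rd, 5th, ... of the partial from the right).
  doubled (with −9 where >9): 0 3 0 5 8 → sum 16
  kept as-is: 5 6 0 8 2 → sum 21
Total = 16 + 21 = 37.
Check digit = (10 − (37 mod 10)) mod 10 = 3.

3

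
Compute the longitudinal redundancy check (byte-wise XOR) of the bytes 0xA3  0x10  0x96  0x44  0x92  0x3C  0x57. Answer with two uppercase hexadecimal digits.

98

XOR the bytes together:
  start with 0xA3
  0xA3 ⊕ 0x10 = 0xB3
  0xB3 ⊕ 0x96 = 0x25
  0x25 ⊕ 0x44 = 0x61
  0x61 ⊕ 0x92 = 0xF3
  0xF3 ⊕ 0x3C = 0xCF
  0xCF ⊕ 0x57 = 0x98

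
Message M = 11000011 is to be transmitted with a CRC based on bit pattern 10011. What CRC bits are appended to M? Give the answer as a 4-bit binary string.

Append 4 zeros: 110000110000. Divide by 10011 (XOR where the leading bit is 1):
  pos 0: 11000 XOR 10011 = 01011
  pos 1: 10110 XOR 10011 = 00101
  pos 3: 10111 XOR 10011 = 00100
  pos 5: 10000 XOR 10011 = 00011
Remainder (last 4 bits) = 1100. This is the CRC / FCS.

1100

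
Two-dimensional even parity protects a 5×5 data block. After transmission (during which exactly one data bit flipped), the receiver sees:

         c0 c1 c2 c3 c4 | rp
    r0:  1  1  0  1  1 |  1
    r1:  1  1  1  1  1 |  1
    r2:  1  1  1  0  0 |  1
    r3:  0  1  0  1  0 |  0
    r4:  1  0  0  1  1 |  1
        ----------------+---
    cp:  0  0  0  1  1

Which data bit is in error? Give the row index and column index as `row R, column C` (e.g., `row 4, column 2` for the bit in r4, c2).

row 0, column 3

Recompute each row's even parity and compare to rp:
  r0: data parity 0, sent rp 1 → mismatch
  r1: data parity 1, sent rp 1 → ok
  r2: data parity 1, sent rp 1 → ok
  r3: data parity 0, sent rp 0 → ok
  r4: data parity 1, sent rp 1 → ok
Recompute each column's even parity and compare to cp:
  c0: data parity 0, sent cp 0 → ok
  c1: data parity 0, sent cp 0 → ok
  c2: data parity 0, sent cp 0 → ok
  c3: data parity 0, sent cp 1 → mismatch
  c4: data parity 1, sent cp 1 → ok
Exactly one row (r0) and one column (c3) fail → the flipped bit is at their intersection.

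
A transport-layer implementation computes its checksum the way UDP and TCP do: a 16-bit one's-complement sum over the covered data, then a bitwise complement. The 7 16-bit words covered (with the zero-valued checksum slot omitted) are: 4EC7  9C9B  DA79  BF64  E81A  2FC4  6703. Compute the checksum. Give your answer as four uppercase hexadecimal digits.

FBDB

One's-complement addition (fold any carry out of bit 15 back into bit 0):
  0x4EC7 + 0x9C9B = 0x0EB62
  0xEB62 + 0xDA79 = 0x1C5DB → wrap carry → 0xC5DC
  0xC5DC + 0xBF64 = 0x18540 → wrap carry → 0x8541
  0x8541 + 0xE81A = 0x16D5B → wrap carry → 0x6D5C
  0x6D5C + 0x2FC4 = 0x09D20
  0x9D20 + 0x6703 = 0x10423 → wrap carry → 0x0424
One's-complement sum = 0x0424.
Checksum = ~0x0424 & 0xFFFF = 0xFBDB.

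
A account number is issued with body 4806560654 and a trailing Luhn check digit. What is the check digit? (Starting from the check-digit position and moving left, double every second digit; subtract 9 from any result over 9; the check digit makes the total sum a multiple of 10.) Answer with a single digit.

Partial digits right→left: 4 5 6 0 6 5 6 0 8 4
Double every second digit counting from the check-digit position (so the 1st, 3rd, 5th, ... of the partial from the right).
  doubled (with −9 where >9): 8 3 3 3 7 → sum 24
  kept as-is: 5 0 5 0 4 → sum 14
Total = 24 + 14 = 38.
Check digit = (10 − (38 mod 10)) mod 10 = 2.

2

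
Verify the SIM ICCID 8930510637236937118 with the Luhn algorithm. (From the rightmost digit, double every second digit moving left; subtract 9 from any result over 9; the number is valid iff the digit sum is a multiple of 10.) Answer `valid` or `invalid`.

valid

From the right, keep odd positions and double even positions (subtract 9 from any doubled value over 9):
  doubled (positions 2,4,...): 2 5 9 6 5 3 2 0 9 → sum 41
  kept (positions 1,3,...): 8 1 3 6 2 3 0 5 3 8 → sum 39
Total = 80.
80 mod 10 = 0, so the number is valid.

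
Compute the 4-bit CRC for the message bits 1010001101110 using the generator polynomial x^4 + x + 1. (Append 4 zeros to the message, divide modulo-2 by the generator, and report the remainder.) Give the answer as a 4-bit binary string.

Append 4 zeros: 10100011011100000. Divide by 10011 (XOR where the leading bit is 1):
  pos 0: 10100 XOR 10011 = 00111
  pos 2: 11101 XOR 10011 = 01110
  pos 3: 11101 XOR 10011 = 01110
  pos 4: 11100 XOR 10011 = 01111
  pos 5: 11111 XOR 10011 = 01100
  pos 6: 11001 XOR 10011 = 01010
  pos 7: 10101 XOR 10011 = 00110
  pos 9: 11000 XOR 10011 = 01011
  pos 10: 10110 XOR 10011 = 00101
  pos 12: 10100 XOR 10011 = 00111
Remainder (last 4 bits) = 0111. This is the CRC / FCS.

0111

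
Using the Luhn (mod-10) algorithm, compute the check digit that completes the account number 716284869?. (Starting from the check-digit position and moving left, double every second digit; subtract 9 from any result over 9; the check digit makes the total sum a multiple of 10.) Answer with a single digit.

Partial digits right→left: 9 6 8 4 8 2 6 1 7
Double every second digit counting from the check-digit position (so the 1st, 3rd, 5th, ... of the partial from the right).
  doubled (with −9 where >9): 9 7 7 3 5 → sum 31
  kept as-is: 6 4 2 1 → sum 13
Total = 31 + 13 = 44.
Check digit = (10 − (44 mod 10)) mod 10 = 6.

6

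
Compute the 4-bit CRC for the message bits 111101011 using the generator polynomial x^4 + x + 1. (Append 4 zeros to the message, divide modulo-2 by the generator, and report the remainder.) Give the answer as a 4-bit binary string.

0010

Append 4 zeros: 1111010110000. Divide by 10011 (XOR where the leading bit is 1):
  pos 0: 11110 XOR 10011 = 01101
  pos 1: 11011 XOR 10011 = 01000
  pos 2: 10000 XOR 10011 = 00011
  pos 5: 11110 XOR 10011 = 01101
  pos 6: 11010 XOR 10011 = 01001
  pos 7: 10010 XOR 10011 = 00001
Remainder (last 4 bits) = 0010. This is the CRC / FCS.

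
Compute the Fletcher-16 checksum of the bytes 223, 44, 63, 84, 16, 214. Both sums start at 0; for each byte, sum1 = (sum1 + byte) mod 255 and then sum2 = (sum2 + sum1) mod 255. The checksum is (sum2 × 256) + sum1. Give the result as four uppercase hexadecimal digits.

Running sums (mod 255):
  after byte 0 (223): sum1=223, sum2=223
  after byte 1 (44): sum1=12, sum2=235
  after byte 2 (63): sum1=75, sum2=55
  after byte 3 (84): sum1=159, sum2=214
  after byte 4 (16): sum1=175, sum2=134
  after byte 5 (214): sum1=134, sum2=13
Checksum = sum2·256 + sum1 = 13·256 + 134 = 3462 = 0x0D86.

0D86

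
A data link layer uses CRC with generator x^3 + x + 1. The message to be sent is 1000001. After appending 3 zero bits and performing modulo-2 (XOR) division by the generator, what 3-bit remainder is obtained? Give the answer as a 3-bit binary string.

111

Append 3 zeros: 1000001000. Divide by 1011 (XOR where the leading bit is 1):
  pos 0: 1000 XOR 1011 = 0011
  pos 2: 1100 XOR 1011 = 0111
  pos 3: 1111 XOR 1011 = 0100
  pos 4: 1000 XOR 1011 = 0011
  pos 6: 1100 XOR 1011 = 0111
Remainder (last 3 bits) = 111. This is the CRC / FCS.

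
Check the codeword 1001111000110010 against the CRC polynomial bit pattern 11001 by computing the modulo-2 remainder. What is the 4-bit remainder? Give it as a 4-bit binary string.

0000

Modulo-2 division of 1001111000110010 by 11001:
  pos 0: 10011 XOR 11001 = 01010
  pos 1: 10101 XOR 11001 = 01100
  pos 2: 11001 XOR 11001 = 00000
  pos 10: 11001 XOR 11001 = 00000
Remainder = 0000 (zero — the frame passes the CRC check).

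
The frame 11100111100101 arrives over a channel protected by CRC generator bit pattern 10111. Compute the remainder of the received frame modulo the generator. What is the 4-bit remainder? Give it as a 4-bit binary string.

0001

Modulo-2 division of 11100111100101 by 10111:
  pos 0: 11100 XOR 10111 = 01011
  pos 1: 10111 XOR 10111 = 00000
  pos 6: 11100 XOR 10111 = 01011
  pos 7: 10111 XOR 10111 = 00000
Remainder = 0001 (nonzero — an error is detected).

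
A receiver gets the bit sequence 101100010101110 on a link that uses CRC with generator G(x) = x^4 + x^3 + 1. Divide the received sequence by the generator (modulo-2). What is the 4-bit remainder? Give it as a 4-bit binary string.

Modulo-2 division of 101100010101110 by 11001:
  pos 0: 10110 XOR 11001 = 01111
  pos 1: 11110 XOR 11001 = 00111
  pos 3: 11101 XOR 11001 = 00100
  pos 5: 10001 XOR 11001 = 01000
  pos 6: 10000 XOR 11001 = 01001
  pos 7: 10011 XOR 11001 = 01010
  pos 8: 10101 XOR 11001 = 01100
  pos 9: 11001 XOR 11001 = 00000
Remainder = 0000 (zero — the frame passes the CRC check).

0000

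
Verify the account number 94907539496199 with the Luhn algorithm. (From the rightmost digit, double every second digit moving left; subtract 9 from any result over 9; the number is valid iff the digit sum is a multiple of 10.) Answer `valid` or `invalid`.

invalid

From the right, keep odd positions and double even positions (subtract 9 from any doubled value over 9):
  doubled (positions 2,4,...): 9 3 8 6 5 9 9 → sum 49
  kept (positions 1,3,...): 9 1 9 9 5 0 4 → sum 37
Total = 86.
86 mod 10 = 6, so the number is invalid.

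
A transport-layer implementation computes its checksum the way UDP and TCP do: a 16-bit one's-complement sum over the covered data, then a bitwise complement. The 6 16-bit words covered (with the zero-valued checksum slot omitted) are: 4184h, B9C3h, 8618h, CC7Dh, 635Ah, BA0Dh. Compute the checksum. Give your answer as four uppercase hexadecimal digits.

94B9

One's-complement addition (fold any carry out of bit 15 back into bit 0):
  0x4184 + 0xB9C3 = 0x0FB47
  0xFB47 + 0x8618 = 0x1815F → wrap carry → 0x8160
  0x8160 + 0xCC7D = 0x14DDD → wrap carry → 0x4DDE
  0x4DDE + 0x635A = 0x0B138
  0xB138 + 0xBA0D = 0x16B45 → wrap carry → 0x6B46
One's-complement sum = 0x6B46.
Checksum = ~0x6B46 & 0xFFFF = 0x94B9.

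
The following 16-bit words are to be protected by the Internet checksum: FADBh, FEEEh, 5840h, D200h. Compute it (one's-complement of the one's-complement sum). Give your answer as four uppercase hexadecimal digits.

One's-complement addition (fold any carry out of bit 15 back into bit 0):
  0xFADB + 0xFEEE = 0x1F9C9 → wrap carry → 0xF9CA
  0xF9CA + 0x5840 = 0x1520A → wrap carry → 0x520B
  0x520B + 0xD200 = 0x1240B → wrap carry → 0x240C
One's-complement sum = 0x240C.
Checksum = ~0x240C & 0xFFFF = 0xDBF3.

DBF3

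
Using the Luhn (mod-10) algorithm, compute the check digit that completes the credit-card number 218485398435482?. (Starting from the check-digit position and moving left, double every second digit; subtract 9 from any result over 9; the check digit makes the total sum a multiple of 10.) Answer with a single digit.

Partial digits right→left: 2 8 4 5 3 4 8 9 3 5 8 4 8 1 2
Double every second digit counting from the check-digit position (so the 1st, 3rd, 5th, ... of the partial from the right).
  doubled (with −9 where >9): 4 8 6 7 6 7 7 4 → sum 49
  kept as-is: 8 5 4 9 5 4 1 → sum 36
Total = 49 + 36 = 85.
Check digit = (10 − (85 mod 10)) mod 10 = 5.

5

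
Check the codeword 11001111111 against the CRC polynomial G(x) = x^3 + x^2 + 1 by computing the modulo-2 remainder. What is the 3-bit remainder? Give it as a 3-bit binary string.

Modulo-2 division of 11001111111 by 1101:
  pos 0: 1100 XOR 1101 = 0001
  pos 3: 1111 XOR 1101 = 0010
  pos 5: 1011 XOR 1101 = 0110
  pos 6: 1101 XOR 1101 = 0000
Remainder = 001 (nonzero — an error is detected).

001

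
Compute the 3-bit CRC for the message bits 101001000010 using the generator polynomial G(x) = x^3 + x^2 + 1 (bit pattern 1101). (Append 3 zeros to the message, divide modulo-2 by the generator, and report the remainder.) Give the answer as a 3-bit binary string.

Append 3 zeros: 101001000010000. Divide by 1101 (XOR where the leading bit is 1):
  pos 0: 1010 XOR 1101 = 0111
  pos 1: 1110 XOR 1101 = 0011
  pos 3: 1110 XOR 1101 = 0011
  pos 5: 1100 XOR 1101 = 0001
  pos 8: 1010 XOR 1101 = 0111
  pos 9: 1110 XOR 1101 = 0011
  pos 11: 1100 XOR 1101 = 0001
Remainder (last 3 bits) = 001. This is the CRC / FCS.

001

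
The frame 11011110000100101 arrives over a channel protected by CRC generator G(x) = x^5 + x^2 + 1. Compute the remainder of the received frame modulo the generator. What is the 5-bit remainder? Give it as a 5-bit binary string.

00000

Modulo-2 division of 11011110000100101 by 100101:
  pos 0: 110111 XOR 100101 = 010010
  pos 1: 100101 XOR 100101 = 000000
  pos 11: 100101 XOR 100101 = 000000
Remainder = 00000 (zero — the frame passes the CRC check).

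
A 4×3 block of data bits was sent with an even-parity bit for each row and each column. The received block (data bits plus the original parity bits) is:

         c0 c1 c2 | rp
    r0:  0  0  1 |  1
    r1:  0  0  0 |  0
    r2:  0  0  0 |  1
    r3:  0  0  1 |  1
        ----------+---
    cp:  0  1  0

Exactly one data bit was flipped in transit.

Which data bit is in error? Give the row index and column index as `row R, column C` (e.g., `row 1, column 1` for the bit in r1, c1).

row 2, column 1

Recompute each row's even parity and compare to rp:
  r0: data parity 1, sent rp 1 → ok
  r1: data parity 0, sent rp 0 → ok
  r2: data parity 0, sent rp 1 → mismatch
  r3: data parity 1, sent rp 1 → ok
Recompute each column's even parity and compare to cp:
  c0: data parity 0, sent cp 0 → ok
  c1: data parity 0, sent cp 1 → mismatch
  c2: data parity 0, sent cp 0 → ok
Exactly one row (r2) and one column (c1) fail → the flipped bit is at their intersection.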